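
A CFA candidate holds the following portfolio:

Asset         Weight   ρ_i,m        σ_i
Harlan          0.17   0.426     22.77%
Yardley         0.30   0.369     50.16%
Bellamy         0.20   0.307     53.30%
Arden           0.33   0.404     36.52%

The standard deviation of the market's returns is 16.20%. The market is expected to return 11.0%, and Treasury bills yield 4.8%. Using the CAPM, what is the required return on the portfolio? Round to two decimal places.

β_Harlan = 0.426 × 22.77% / 16.20% = 0.5988
β_Yardley = 0.369 × 50.16% / 16.20% = 1.1425
β_Bellamy = 0.307 × 53.30% / 16.20% = 1.0101
β_Arden = 0.404 × 36.52% / 16.20% = 0.9107
β_P = Σ w_i β_i = 0.17×0.5988 + 0.30×1.1425 + 0.20×1.0101 + 0.33×0.9107 = 0.9471
MRP = 11.0% − 4.8% = 6.20%
E(R_P) = R_f + β_P × MRP = 4.8% + 0.9471 × 6.2% = 10.67%

10.67%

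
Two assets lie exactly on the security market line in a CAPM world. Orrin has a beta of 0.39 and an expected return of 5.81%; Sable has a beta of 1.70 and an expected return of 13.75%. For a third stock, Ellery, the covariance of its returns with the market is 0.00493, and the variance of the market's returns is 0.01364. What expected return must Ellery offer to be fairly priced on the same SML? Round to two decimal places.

MRP = (13.75% − 5.81%) / (1.70 − 0.39) = 6.0611%
R_f = 5.81% − 0.39 × 6.0611% = 3.4462%
β_Ellery = Cov / Var(R_m) = 0.00493 / 0.01364 = 0.3614
E(R_Ellery) = R_f + β × MRP = 3.4462% + 0.3614 × 6.0611% = 5.64%

5.64%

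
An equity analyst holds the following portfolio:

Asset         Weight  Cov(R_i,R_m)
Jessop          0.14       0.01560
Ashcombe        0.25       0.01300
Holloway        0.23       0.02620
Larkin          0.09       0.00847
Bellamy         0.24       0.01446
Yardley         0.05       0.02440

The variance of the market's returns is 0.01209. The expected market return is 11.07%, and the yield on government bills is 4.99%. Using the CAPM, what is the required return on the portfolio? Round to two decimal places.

13.50%

β_Jessop = 0.01560 / 0.01209 = 1.2903
β_Ashcombe = 0.01300 / 0.01209 = 1.0753
β_Holloway = 0.02620 / 0.01209 = 2.1671
β_Larkin = 0.00847 / 0.01209 = 0.7006
β_Bellamy = 0.01446 / 0.01209 = 1.1960
β_Yardley = 0.02440 / 0.01209 = 2.0182
β_P = Σ w_i β_i = 0.14×1.2903 + 0.25×1.0753 + 0.23×2.1671 + 0.09×0.7006 + 0.24×1.1960 + 0.05×2.0182 = 1.3989
MRP = 11.07% − 4.99% = 6.08%
E(R_P) = R_f + β_P × MRP = 4.99% + 1.3989 × 6.08% = 13.50%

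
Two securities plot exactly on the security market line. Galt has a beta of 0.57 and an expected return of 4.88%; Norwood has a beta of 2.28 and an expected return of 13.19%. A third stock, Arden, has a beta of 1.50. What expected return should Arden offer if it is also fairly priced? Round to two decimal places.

MRP (SML slope) = (13.19% − 4.88%) / (2.28 − 0.57) = 8.31% / 1.71 = 4.8596%
R_f (intercept) = 4.88% − 0.57 × 4.8596% = 2.1100%
E(R_Arden) = R_f + β × MRP = 2.1100% + 1.50 × 4.8596% = 9.40%

9.40%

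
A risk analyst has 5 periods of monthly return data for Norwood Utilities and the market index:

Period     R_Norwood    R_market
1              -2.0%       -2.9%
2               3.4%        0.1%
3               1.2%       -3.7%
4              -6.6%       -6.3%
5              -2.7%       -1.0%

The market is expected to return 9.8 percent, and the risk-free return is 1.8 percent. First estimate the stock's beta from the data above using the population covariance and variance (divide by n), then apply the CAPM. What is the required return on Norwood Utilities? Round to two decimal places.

Mean R_i = (-2.0 + 3.4 + 1.2 − 6.6 − 2.7) / 5 = -1.3400%
Mean R_m = (-2.9 + 0.1 − 3.7 − 6.3 − 1.0) / 5 = -2.7600%
Σ(R_i − R̄_i)(R_m − R̄_m) = 27.4880  ⇒  Cov = 27.4880 / 5 = 5.4976
Σ(R_m − R̄_m)² = 24.7120  ⇒  Var(R_m) = 24.7120 / 5 = 4.9424
β = Cov / Var(R_m) = 5.4976 / 4.9424 = 1.1123
MRP = 9.8% − 1.8% = 8.00%
E(R) = R_f + β × MRP = 1.8% + 1.1123 × 8.0% = 10.70%

10.70%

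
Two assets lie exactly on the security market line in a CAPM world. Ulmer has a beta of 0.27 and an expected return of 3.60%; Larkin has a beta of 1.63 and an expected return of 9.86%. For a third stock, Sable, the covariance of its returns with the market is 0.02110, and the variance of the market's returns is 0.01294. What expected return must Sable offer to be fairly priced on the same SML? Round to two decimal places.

9.86%

MRP = (9.86% − 3.60%) / (1.63 − 0.27) = 4.6029%
R_f = 3.60% − 0.27 × 4.6029% = 2.3572%
β_Sable = Cov / Var(R_m) = 0.02110 / 0.01294 = 1.6306
E(R_Sable) = R_f + β × MRP = 2.3572% + 1.6306 × 4.6029% = 9.86%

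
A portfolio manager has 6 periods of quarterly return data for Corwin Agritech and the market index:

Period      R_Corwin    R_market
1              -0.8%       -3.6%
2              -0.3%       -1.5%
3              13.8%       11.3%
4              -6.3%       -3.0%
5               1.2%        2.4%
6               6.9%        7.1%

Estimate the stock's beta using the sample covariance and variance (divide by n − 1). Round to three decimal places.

1.100

Mean R_i = (-0.8 − 0.3 + 13.8 − 6.3 + 1.2 + 6.9) / 6 = 2.4167%
Mean R_m = (-3.6 − 1.5 + 11.3 − 3.0 + 2.4 + 7.1) / 6 = 2.1167%
Σ(R_i − R̄_i)(R_m − R̄_m) = 199.3483  ⇒  Cov = 199.3483 / 5 = 39.8697
Σ(R_m − R̄_m)² = 181.1883  ⇒  Var(R_m) = 181.1883 / 5 = 36.2377
β = Cov / Var(R_m) = 39.8697 / 36.2377 = 1.1002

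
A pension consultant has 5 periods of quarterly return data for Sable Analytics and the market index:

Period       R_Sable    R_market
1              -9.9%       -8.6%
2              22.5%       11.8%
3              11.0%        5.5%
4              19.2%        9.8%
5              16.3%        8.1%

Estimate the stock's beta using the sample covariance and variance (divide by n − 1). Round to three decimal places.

1.582

Mean R_i = (-9.9 + 22.5 + 11.0 + 19.2 + 16.3) / 5 = 11.8200%
Mean R_m = (-8.6 + 11.8 + 5.5 + 9.8 + 8.1) / 5 = 5.3200%
Σ(R_i − R̄_i)(R_m − R̄_m) = 416.9180  ⇒  Cov = 416.9180 / 4 = 104.2295
Σ(R_m − R̄_m)² = 263.5880  ⇒  Var(R_m) = 263.5880 / 4 = 65.8970
β = Cov / Var(R_m) = 104.2295 / 65.8970 = 1.5817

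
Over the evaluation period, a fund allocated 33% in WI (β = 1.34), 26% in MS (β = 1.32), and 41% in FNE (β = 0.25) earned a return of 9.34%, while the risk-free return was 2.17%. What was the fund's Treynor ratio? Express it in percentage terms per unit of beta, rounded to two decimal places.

β_P = 0.33×1.34 + 0.26×1.32 + 0.41×0.25 = 0.8879
Treynor = (R_P − R_f) / β_P = (9.34% − 2.17%) / 0.8879 = 7.17% / 0.8879 = 8.08%

8.08%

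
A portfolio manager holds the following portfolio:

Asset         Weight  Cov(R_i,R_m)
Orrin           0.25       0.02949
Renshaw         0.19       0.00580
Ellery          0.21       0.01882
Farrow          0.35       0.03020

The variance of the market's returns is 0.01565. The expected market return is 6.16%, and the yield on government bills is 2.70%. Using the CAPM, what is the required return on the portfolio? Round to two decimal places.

β_Orrin = 0.02949 / 0.01565 = 1.8843
β_Renshaw = 0.00580 / 0.01565 = 0.3706
β_Ellery = 0.01882 / 0.01565 = 1.2026
β_Farrow = 0.03020 / 0.01565 = 1.9297
β_P = Σ w_i β_i = 0.25×1.8843 + 0.19×0.3706 + 0.21×1.2026 + 0.35×1.9297 = 1.4694
MRP = 6.16% − 2.70% = 3.46%
E(R_P) = R_f + β_P × MRP = 2.70% + 1.4694 × 3.46% = 7.78%

7.78%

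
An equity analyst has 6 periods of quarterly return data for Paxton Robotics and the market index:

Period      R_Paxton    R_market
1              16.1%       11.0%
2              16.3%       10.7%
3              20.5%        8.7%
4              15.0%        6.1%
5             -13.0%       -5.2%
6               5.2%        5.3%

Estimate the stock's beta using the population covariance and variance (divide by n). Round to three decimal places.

Mean R_i = (16.1 + 16.3 + 20.5 + 15.0 − 13.0 + 5.2) / 6 = 10.0167%
Mean R_m = (11.0 + 10.7 + 8.7 + 6.1 − 5.2 + 5.3) / 6 = 6.1000%
Σ(R_i − R̄_i)(R_m − R̄_m) = 349.9100  ⇒  Cov = 349.9100 / 6 = 58.3183
Σ(R_m − R̄_m)² = 180.2600  ⇒  Var(R_m) = 180.2600 / 6 = 30.0433
β = Cov / Var(R_m) = 58.3183 / 30.0433 = 1.9411

1.941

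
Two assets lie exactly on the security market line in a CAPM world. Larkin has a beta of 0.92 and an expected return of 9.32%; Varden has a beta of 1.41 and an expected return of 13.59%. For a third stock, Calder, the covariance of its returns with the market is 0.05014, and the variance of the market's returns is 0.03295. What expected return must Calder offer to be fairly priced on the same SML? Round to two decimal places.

MRP = (13.59% − 9.32%) / (1.41 − 0.92) = 8.7143%
R_f = 9.32% − 0.92 × 8.7143% = 1.3028%
β_Calder = Cov / Var(R_m) = 0.05014 / 0.03295 = 1.5217
E(R_Calder) = R_f + β × MRP = 1.3028% + 1.5217 × 8.7143% = 14.56%

14.56%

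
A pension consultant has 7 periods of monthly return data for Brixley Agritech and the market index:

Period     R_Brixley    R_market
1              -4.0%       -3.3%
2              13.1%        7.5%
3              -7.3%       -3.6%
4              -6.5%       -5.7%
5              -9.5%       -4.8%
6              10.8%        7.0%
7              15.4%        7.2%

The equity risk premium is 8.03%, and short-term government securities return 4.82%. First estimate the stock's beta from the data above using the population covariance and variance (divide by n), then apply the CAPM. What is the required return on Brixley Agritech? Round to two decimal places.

Mean R_i = (-4.0 + 13.1 − 7.3 − 6.5 − 9.5 + 10.8 + 15.4) / 7 = 1.7143%
Mean R_m = (-3.3 + 7.5 − 3.6 − 5.7 − 4.8 + 7.0 + 7.2) / 7 = 0.6143%
Σ(R_i − R̄_i)(R_m − R̄_m) = 399.4886  ⇒  Cov = 399.4886 / 7 = 57.0698
Σ(R_m − R̄_m)² = 233.8286  ⇒  Var(R_m) = 233.8286 / 7 = 33.4041
β = Cov / Var(R_m) = 57.0698 / 33.4041 = 1.7085
E(R) = R_f + β × MRP = 4.82% + 1.7085 × 8.03% = 18.54%

18.54%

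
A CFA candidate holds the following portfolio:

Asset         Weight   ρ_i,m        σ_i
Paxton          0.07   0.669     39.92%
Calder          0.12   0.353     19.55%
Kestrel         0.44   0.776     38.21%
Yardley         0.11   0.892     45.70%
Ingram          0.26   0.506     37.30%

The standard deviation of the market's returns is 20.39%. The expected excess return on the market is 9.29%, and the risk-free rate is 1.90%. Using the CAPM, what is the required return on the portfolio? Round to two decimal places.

β_Paxton = 0.669 × 39.92% / 20.39% = 1.3098
β_Calder = 0.353 × 19.55% / 20.39% = 0.3385
β_Kestrel = 0.776 × 38.21% / 20.39% = 1.4542
β_Yardley = 0.892 × 45.70% / 20.39% = 1.9992
β_Ingram = 0.506 × 37.30% / 20.39% = 0.9256
β_P = Σ w_i β_i = 0.07×1.3098 + 0.12×0.3385 + 0.44×1.4542 + 0.11×1.9992 + 0.26×0.9256 = 1.2327
E(R_P) = R_f + β_P × MRP = 1.90% + 1.2327 × 9.29% = 13.35%

13.35%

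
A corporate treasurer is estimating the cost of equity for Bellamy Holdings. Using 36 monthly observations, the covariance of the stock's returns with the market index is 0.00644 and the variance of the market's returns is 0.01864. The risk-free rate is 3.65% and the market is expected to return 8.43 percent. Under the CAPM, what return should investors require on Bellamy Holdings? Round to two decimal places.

5.30%

β = Cov(R_i, R_m) / Var(R_m) = 0.00644 / 0.01864 = 0.3455
MRP = 8.43% − 3.65% = 4.78%
E(R) = R_f + β × MRP = 3.65% + 0.3455 × 4.78% = 5.30%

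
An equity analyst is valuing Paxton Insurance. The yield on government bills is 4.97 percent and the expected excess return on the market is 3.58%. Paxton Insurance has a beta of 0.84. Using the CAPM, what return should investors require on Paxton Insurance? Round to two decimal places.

E(R) = R_f + β × MRP = 4.97% + 0.84 × 3.58% = 7.98%

7.98%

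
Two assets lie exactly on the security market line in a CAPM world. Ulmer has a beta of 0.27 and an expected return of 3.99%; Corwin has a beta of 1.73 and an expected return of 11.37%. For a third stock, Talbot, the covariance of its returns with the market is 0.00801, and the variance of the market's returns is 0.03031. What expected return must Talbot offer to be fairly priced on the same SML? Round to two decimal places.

3.96%

MRP = (11.37% − 3.99%) / (1.73 − 0.27) = 5.0548%
R_f = 3.99% − 0.27 × 5.0548% = 2.6252%
β_Talbot = Cov / Var(R_m) = 0.00801 / 0.03031 = 0.2643
E(R_Talbot) = R_f + β × MRP = 2.6252% + 0.2643 × 5.0548% = 3.96%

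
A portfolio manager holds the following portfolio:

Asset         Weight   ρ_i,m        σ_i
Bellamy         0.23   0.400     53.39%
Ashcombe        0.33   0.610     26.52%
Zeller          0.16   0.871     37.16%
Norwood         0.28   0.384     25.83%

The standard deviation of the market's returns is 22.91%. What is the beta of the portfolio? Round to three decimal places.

β_Bellamy = 0.400 × 53.39% / 22.91% = 0.9322
β_Ashcombe = 0.610 × 26.52% / 22.91% = 0.7061
β_Zeller = 0.871 × 37.16% / 22.91% = 1.4128
β_Norwood = 0.384 × 25.83% / 22.91% = 0.4329
β_P = Σ w_i β_i = 0.23×0.9322 + 0.33×0.7061 + 0.16×1.4128 + 0.28×0.4329 = 0.7947

0.795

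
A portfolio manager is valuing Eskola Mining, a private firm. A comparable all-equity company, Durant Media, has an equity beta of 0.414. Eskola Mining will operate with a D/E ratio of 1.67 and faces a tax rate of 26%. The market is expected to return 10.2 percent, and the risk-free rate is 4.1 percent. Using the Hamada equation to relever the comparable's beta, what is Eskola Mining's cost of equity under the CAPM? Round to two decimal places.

β_L = β_U × [1 + (1 − t)(D/E)] = 0.414 × [1 + (1 − 0.26) × 1.67]
    = 0.414 × [1 + 0.74 × 1.67] = 0.414 × 2.2358 = 0.9256
MRP = 10.2% − 4.1% = 6.10%
E(R) = R_f + β_L × MRP = 4.1% + 0.9256 × 6.1% = 9.75%

9.75%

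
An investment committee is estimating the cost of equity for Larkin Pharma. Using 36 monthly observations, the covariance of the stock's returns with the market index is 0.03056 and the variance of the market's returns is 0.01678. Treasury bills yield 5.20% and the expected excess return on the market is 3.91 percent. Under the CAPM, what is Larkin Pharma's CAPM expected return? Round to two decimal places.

β = Cov(R_i, R_m) / Var(R_m) = 0.03056 / 0.01678 = 1.8212
E(R) = R_f + β × MRP = 5.20% + 1.8212 × 3.91% = 12.32%

12.32%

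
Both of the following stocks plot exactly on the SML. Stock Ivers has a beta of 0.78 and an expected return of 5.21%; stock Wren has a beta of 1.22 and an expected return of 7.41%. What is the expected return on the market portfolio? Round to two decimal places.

Both satisfy E(R) = R_f + β·MRP, so the slope of the SML is
MRP = (7.41% − 5.21%) / (1.22 − 0.78) = 2.20% / 0.44 = 5.0000%
R_f = E(R_Ivers) − β_Ivers·MRP = 5.21% − 0.78 × 5.0000% = 1.3100%
E(R_m) = R_f + MRP = 1.3100% + 5.0000% = 6.31%

6.31%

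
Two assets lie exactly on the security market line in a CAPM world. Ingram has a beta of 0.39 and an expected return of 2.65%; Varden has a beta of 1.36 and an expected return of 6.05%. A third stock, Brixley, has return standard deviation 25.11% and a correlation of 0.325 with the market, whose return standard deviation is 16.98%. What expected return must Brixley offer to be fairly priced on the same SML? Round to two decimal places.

2.97%

MRP = (6.05% − 2.65%) / (1.36 − 0.39) = 3.5052%
R_f = 2.65% − 0.39 × 3.5052% = 1.2830%
β_Brixley = ρ·σ_i/σ_m = 0.325 × 25.11 / 16.98 = 0.4806
E(R_Brixley) = R_f + β × MRP = 1.2830% + 0.4806 × 3.5052% = 2.97%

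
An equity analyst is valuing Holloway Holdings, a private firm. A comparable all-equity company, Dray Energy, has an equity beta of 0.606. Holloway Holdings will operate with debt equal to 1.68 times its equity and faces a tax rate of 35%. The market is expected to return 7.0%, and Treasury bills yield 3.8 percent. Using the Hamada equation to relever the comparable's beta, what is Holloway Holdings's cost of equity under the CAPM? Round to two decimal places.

β_L = β_U × [1 + (1 − t)(D/E)] = 0.606 × [1 + (1 − 0.35) × 1.68]
    = 0.606 × [1 + 0.65 × 1.68] = 0.606 × 2.0920 = 1.2678
MRP = 7.0% − 3.8% = 3.20%
E(R) = R_f + β_L × MRP = 3.8% + 1.2678 × 3.2% = 7.86%

7.86%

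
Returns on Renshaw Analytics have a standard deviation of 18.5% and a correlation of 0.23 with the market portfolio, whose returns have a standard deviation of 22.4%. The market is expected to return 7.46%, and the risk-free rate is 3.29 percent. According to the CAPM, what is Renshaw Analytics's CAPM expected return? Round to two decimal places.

4.08%

β = ρ × σ_i / σ_m = 0.23 × 18.5% / 22.4% = 0.1900
MRP = 7.46% − 3.29% = 4.17%
E(R) = 3.29% + 0.1900 × 4.17% = 4.08%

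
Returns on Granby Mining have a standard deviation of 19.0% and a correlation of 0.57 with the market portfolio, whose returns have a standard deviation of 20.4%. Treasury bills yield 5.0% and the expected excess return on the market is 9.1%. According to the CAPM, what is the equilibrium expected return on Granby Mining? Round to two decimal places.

β = ρ × σ_i / σ_m = 0.57 × 19.0% / 20.4% = 0.5309
E(R) = 5.0% + 0.5309 × 9.1% = 9.83%

9.83%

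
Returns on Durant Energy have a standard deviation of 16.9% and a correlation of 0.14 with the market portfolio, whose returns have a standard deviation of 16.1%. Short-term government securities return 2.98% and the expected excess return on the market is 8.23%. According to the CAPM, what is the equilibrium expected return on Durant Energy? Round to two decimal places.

4.19%

β = ρ × σ_i / σ_m = 0.14 × 16.9% / 16.1% = 0.1470
E(R) = 2.98% + 0.1470 × 8.23% = 4.19%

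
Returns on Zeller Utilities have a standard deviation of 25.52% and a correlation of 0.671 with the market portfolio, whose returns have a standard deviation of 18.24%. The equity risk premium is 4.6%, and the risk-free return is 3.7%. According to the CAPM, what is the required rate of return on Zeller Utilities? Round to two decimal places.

8.02%

β = ρ × σ_i / σ_m = 0.671 × 25.52% / 18.24% = 0.9388
E(R) = 3.7% + 0.9388 × 4.6% = 8.02%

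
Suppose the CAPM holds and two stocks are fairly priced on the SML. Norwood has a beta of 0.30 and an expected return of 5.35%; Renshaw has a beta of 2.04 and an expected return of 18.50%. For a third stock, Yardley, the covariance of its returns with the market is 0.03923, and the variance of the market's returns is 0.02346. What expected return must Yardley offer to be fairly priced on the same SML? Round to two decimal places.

MRP = (18.50% − 5.35%) / (2.04 − 0.30) = 7.5575%
R_f = 5.35% − 0.30 × 7.5575% = 3.0828%
β_Yardley = Cov / Var(R_m) = 0.03923 / 0.02346 = 1.6722
E(R_Yardley) = R_f + β × MRP = 3.0828% + 1.6722 × 7.5575% = 15.72%

15.72%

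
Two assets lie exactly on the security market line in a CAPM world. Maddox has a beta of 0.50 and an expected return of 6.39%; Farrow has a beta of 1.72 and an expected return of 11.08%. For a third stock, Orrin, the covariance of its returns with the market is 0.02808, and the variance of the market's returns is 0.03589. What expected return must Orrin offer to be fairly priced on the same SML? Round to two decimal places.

7.48%

MRP = (11.08% − 6.39%) / (1.72 − 0.50) = 3.8443%
R_f = 6.39% − 0.50 × 3.8443% = 4.4679%
β_Orrin = Cov / Var(R_m) = 0.02808 / 0.03589 = 0.7824
E(R_Orrin) = R_f + β × MRP = 4.4679% + 0.7824 × 3.8443% = 7.48%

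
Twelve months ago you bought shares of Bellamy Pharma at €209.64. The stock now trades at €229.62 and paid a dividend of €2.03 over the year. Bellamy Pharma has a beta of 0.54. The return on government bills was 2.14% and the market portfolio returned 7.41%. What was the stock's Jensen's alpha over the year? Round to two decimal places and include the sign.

Realised HPR = (P1 + D1 − P0) / P0 = (229.62 + 2.03 − 209.64) / 209.64 = 22.01 / 209.64 = 10.4990%
MRP = 7.41% − 2.14% = 5.27%
CAPM required = R_f + β·MRP = 2.14% + 0.54 × 5.27% = 4.9858%
α = realised − required = 10.4990% − 4.9858% = +5.51%

+5.51%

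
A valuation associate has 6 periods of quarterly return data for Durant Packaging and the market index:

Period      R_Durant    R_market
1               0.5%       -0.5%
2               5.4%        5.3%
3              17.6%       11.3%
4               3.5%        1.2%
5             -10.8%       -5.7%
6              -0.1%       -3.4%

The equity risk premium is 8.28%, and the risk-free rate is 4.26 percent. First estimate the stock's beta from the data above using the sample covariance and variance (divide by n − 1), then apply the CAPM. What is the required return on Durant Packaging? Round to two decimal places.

Mean R_i = (0.5 + 5.4 + 17.6 + 3.5 − 10.8 − 0.1) / 6 = 2.6833%
Mean R_m = (-0.5 + 5.3 + 11.3 + 1.2 − 5.7 − 3.4) / 6 = 1.3667%
Σ(R_i − R̄_i)(R_m − R̄_m) = 271.3467  ⇒  Cov = 271.3467 / 5 = 54.2693
Σ(R_m − R̄_m)² = 190.3133  ⇒  Var(R_m) = 190.3133 / 5 = 38.0627
β = Cov / Var(R_m) = 54.2693 / 38.0627 = 1.4258
E(R) = R_f + β × MRP = 4.26% + 1.4258 × 8.28% = 16.07%

16.07%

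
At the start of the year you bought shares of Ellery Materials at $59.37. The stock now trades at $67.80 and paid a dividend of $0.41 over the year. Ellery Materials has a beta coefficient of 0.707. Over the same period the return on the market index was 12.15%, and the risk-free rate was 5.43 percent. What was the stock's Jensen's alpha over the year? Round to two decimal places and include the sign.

Realised HPR = (P1 + D1 − P0) / P0 = (67.80 + 0.41 − 59.37) / 59.37 = 8.84 / 59.37 = 14.8897%
MRP = 12.15% − 5.43% = 6.72%
CAPM required = R_f + β·MRP = 5.43% + 0.707 × 6.72% = 10.18104%
α = realised − required = 14.8897% − 10.18104% = +4.71%

+4.71%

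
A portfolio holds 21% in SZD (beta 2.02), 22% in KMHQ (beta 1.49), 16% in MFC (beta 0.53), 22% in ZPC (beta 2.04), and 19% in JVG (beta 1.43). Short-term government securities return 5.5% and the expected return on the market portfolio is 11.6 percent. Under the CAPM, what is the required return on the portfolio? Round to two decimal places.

15.00%

β_P = Σ w_i β_i = 0.21×2.02 + 0.22×1.49 + 0.16×0.53 + 0.22×2.04 + 0.19×1.43 = 1.5573
MRP = 11.6% − 5.5% = 6.10%
E(R_P) = R_f + β_P × MRP = 5.5% + 1.5573 × 6.1% = 15.00%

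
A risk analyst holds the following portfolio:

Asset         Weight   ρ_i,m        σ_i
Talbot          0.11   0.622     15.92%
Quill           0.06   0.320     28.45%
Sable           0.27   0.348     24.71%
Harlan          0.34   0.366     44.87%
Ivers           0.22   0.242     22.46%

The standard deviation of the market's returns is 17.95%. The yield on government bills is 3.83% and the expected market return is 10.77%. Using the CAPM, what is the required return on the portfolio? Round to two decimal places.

7.98%

β_Talbot = 0.622 × 15.92% / 17.95% = 0.5517
β_Quill = 0.320 × 28.45% / 17.95% = 0.5072
β_Sable = 0.348 × 24.71% / 17.95% = 0.4791
β_Harlan = 0.366 × 44.87% / 17.95% = 0.9149
β_Ivers = 0.242 × 22.46% / 17.95% = 0.3028
β_P = Σ w_i β_i = 0.11×0.5517 + 0.06×0.5072 + 0.27×0.4791 + 0.34×0.9149 + 0.22×0.3028 = 0.5982
MRP = 10.77% − 3.83% = 6.94%
E(R_P) = R_f + β_P × MRP = 3.83% + 0.5982 × 6.94% = 7.98%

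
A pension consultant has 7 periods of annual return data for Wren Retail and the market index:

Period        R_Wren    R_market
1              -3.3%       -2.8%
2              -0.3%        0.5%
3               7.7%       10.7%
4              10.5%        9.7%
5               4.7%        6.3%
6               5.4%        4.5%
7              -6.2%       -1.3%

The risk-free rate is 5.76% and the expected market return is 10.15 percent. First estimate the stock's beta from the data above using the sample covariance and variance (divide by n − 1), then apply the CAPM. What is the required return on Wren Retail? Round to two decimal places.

10.48%

Mean R_i = (-3.3 − 0.3 + 7.7 + 10.5 + 4.7 + 5.4 − 6.2) / 7 = 2.6429%
Mean R_m = (-2.8 + 0.5 + 10.7 + 9.7 + 6.3 + 4.5 − 1.3) / 7 = 3.9429%
Σ(R_i − R̄_i)(R_m − R̄_m) = 182.3571  ⇒  Cov = 182.3571 / 6 = 30.3929
Σ(R_m − R̄_m)² = 169.4771  ⇒  Var(R_m) = 169.4771 / 6 = 28.2462
β = Cov / Var(R_m) = 30.3929 / 28.2462 = 1.0760
MRP = 10.15% − 5.76% = 4.39%
E(R) = R_f + β × MRP = 5.76% + 1.0760 × 4.39% = 10.48%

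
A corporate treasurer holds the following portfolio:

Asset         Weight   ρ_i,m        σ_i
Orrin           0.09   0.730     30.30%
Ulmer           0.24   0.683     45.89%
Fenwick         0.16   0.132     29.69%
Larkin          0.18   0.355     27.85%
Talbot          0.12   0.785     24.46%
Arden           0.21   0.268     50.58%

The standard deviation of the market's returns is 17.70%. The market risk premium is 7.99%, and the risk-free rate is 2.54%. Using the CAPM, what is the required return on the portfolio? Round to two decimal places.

β_Orrin = 0.730 × 30.30% / 17.70% = 1.2497
β_Ulmer = 0.683 × 45.89% / 17.70% = 1.7708
β_Fenwick = 0.132 × 29.69% / 17.70% = 0.2214
β_Larkin = 0.355 × 27.85% / 17.70% = 0.5586
β_Talbot = 0.785 × 24.46% / 17.70% = 1.0848
β_Arden = 0.268 × 50.58% / 17.70% = 0.7658
β_P = Σ w_i β_i = 0.09×1.2497 + 0.24×1.7708 + 0.16×0.2214 + 0.18×0.5586 + 0.12×1.0848 + 0.21×0.7658 = 0.9644
E(R_P) = R_f + β_P × MRP = 2.54% + 0.9644 × 7.99% = 10.25%

10.25%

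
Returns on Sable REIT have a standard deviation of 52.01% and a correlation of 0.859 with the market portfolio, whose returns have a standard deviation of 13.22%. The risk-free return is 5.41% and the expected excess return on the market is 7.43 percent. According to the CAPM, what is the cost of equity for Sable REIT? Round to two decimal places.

β = ρ × σ_i / σ_m = 0.859 × 52.01% / 13.22% = 3.3795
E(R) = 5.41% + 3.3795 × 7.43% = 30.52%

30.52%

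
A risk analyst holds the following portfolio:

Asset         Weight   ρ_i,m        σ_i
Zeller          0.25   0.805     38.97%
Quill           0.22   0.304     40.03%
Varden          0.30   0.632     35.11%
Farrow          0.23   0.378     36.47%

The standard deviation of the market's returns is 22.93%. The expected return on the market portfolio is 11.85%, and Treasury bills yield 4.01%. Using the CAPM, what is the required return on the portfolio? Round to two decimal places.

β_Zeller = 0.805 × 38.97% / 22.93% = 1.3681
β_Quill = 0.304 × 40.03% / 22.93% = 0.5307
β_Varden = 0.632 × 35.11% / 22.93% = 0.9677
β_Farrow = 0.378 × 36.47% / 22.93% = 0.6012
β_P = Σ w_i β_i = 0.25×1.3681 + 0.22×0.5307 + 0.30×0.9677 + 0.23×0.6012 = 0.8874
MRP = 11.85% − 4.01% = 7.84%
E(R_P) = R_f + β_P × MRP = 4.01% + 0.8874 × 7.84% = 10.97%

10.97%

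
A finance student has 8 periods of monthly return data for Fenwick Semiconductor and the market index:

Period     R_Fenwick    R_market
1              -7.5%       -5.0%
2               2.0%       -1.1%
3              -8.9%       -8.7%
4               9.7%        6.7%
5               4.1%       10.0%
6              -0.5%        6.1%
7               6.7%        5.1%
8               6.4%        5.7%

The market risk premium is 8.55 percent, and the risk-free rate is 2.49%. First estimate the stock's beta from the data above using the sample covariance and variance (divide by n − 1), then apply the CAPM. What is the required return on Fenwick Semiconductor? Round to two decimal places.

Mean R_i = (-7.5 + 2.0 − 8.9 + 9.7 + 4.1 − 0.5 + 6.7 + 6.4) / 8 = 1.5000%
Mean R_m = (-5.0 − 1.1 − 8.7 + 6.7 + 10.0 + 6.1 + 5.1 + 5.7) / 8 = 2.3500%
Σ(R_i − R̄_i)(R_m − R̄_m) = 258.1200  ⇒  Cov = 258.1200 / 7 = 36.8743
Σ(R_m − R̄_m)² = 298.3200  ⇒  Var(R_m) = 298.3200 / 7 = 42.6171
β = Cov / Var(R_m) = 36.8743 / 42.6171 = 0.8652
E(R) = R_f + β × MRP = 2.49% + 0.8652 × 8.55% = 9.89%

9.89%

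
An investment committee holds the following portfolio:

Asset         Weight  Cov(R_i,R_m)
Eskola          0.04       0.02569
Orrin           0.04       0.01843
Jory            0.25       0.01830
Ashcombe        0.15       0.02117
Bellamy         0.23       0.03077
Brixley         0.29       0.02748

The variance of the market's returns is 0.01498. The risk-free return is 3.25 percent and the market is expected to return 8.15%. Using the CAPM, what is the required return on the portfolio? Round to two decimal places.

11.28%

β_Eskola = 0.02569 / 0.01498 = 1.7150
β_Orrin = 0.01843 / 0.01498 = 1.2303
β_Jory = 0.01830 / 0.01498 = 1.2216
β_Ashcombe = 0.02117 / 0.01498 = 1.4132
β_Bellamy = 0.03077 / 0.01498 = 2.0541
β_Brixley = 0.02748 / 0.01498 = 1.8344
β_P = Σ w_i β_i = 0.04×1.7150 + 0.04×1.2303 + 0.25×1.2216 + 0.15×1.4132 + 0.23×2.0541 + 0.29×1.8344 = 1.6396
MRP = 8.15% − 3.25% = 4.90%
E(R_P) = R_f + β_P × MRP = 3.25% + 1.6396 × 4.90% = 11.28%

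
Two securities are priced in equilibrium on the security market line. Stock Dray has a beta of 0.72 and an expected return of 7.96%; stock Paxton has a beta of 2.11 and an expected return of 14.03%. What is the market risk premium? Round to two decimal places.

Both satisfy E(R) = R_f + β·MRP, so the slope of the SML is
MRP = (14.03% − 7.96%) / (2.11 − 0.72) = 6.07% / 1.39 = 4.3669%

4.37%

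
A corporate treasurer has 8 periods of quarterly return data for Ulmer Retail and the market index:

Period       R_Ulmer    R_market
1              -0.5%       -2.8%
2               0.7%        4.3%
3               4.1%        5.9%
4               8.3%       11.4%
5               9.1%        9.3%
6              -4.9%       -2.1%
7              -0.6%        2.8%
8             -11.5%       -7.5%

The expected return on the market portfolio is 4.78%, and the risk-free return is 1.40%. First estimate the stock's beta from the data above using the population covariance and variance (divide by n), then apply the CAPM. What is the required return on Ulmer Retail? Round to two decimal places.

Mean R_i = (-0.5 + 0.7 + 4.1 + 8.3 + 9.1 − 4.9 − 0.6 − 11.5) / 8 = 0.5875%
Mean R_m = (-2.8 + 4.3 + 5.9 + 11.4 + 9.3 − 2.1 + 2.8 − 7.5) / 8 = 2.6625%
Σ(R_i − R̄_i)(R_m − R̄_m) = 290.1963  ⇒  Cov = 290.1963 / 8 = 36.2745
Σ(R_m − R̄_m)² = 289.3788  ⇒  Var(R_m) = 289.3788 / 8 = 36.1724
β = Cov / Var(R_m) = 36.2745 / 36.1724 = 1.0028
MRP = 4.78% − 1.40% = 3.38%
E(R) = R_f + β × MRP = 1.40% + 1.0028 × 3.38% = 4.79%

4.79%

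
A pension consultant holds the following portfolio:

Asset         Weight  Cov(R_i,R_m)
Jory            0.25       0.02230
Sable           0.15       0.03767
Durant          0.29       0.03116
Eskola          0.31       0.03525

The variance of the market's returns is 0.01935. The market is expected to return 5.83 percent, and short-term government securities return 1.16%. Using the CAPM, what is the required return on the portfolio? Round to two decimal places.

8.69%

β_Jory = 0.02230 / 0.01935 = 1.1525
β_Sable = 0.03767 / 0.01935 = 1.9468
β_Durant = 0.03116 / 0.01935 = 1.6103
β_Eskola = 0.03525 / 0.01935 = 1.8217
β_P = Σ w_i β_i = 0.25×1.1525 + 0.15×1.9468 + 0.29×1.6103 + 0.31×1.8217 = 1.6119
MRP = 5.83% − 1.16% = 4.67%
E(R_P) = R_f + β_P × MRP = 1.16% + 1.6119 × 4.67% = 8.69%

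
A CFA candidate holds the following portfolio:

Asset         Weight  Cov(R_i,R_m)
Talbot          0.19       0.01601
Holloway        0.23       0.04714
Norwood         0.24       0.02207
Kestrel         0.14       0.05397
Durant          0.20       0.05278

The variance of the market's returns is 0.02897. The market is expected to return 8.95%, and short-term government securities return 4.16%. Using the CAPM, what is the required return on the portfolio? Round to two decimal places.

10.33%

β_Talbot = 0.01601 / 0.02897 = 0.5526
β_Holloway = 0.04714 / 0.02897 = 1.6272
β_Norwood = 0.02207 / 0.02897 = 0.7618
β_Kestrel = 0.05397 / 0.02897 = 1.8630
β_Durant = 0.05278 / 0.02897 = 1.8219
β_P = Σ w_i β_i = 0.19×0.5526 + 0.23×1.6272 + 0.24×0.7618 + 0.14×1.8630 + 0.20×1.8219 = 1.2873
MRP = 8.95% − 4.16% = 4.79%
E(R_P) = R_f + β_P × MRP = 4.16% + 1.2873 × 4.79% = 10.33%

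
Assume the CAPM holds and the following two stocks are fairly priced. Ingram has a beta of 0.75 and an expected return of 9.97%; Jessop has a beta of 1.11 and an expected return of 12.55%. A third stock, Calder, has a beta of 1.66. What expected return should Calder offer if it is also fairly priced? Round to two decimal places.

16.49%

MRP (SML slope) = (12.55% − 9.97%) / (1.11 − 0.75) = 2.58% / 0.36 = 7.1667%
R_f (intercept) = 9.97% − 0.75 × 7.1667% = 4.5950%
E(R_Calder) = R_f + β × MRP = 4.5950% + 1.66 × 7.1667% = 16.49%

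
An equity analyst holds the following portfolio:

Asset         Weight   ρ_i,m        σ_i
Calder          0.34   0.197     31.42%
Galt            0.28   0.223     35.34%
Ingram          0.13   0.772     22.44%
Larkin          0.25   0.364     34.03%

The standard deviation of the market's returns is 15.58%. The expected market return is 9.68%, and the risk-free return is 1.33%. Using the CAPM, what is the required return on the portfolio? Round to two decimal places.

6.51%

β_Calder = 0.197 × 31.42% / 15.58% = 0.3973
β_Galt = 0.223 × 35.34% / 15.58% = 0.5058
β_Ingram = 0.772 × 22.44% / 15.58% = 1.1119
β_Larkin = 0.364 × 34.03% / 15.58% = 0.7951
β_P = Σ w_i β_i = 0.34×0.3973 + 0.28×0.5058 + 0.13×1.1119 + 0.25×0.7951 = 0.6200
MRP = 9.68% − 1.33% = 8.35%
E(R_P) = R_f + β_P × MRP = 1.33% + 0.6200 × 8.35% = 6.51%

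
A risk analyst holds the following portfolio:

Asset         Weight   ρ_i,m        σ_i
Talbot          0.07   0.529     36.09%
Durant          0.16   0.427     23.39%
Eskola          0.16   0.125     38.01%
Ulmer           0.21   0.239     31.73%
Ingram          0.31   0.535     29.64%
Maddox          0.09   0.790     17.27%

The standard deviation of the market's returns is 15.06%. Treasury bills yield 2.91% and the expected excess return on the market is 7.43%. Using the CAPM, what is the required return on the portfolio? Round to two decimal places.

β_Talbot = 0.529 × 36.09% / 15.06% = 1.2677
β_Durant = 0.427 × 23.39% / 15.06% = 0.6632
β_Eskola = 0.125 × 38.01% / 15.06% = 0.3155
β_Ulmer = 0.239 × 31.73% / 15.06% = 0.5036
β_Ingram = 0.535 × 29.64% / 15.06% = 1.0529
β_Maddox = 0.790 × 17.27% / 15.06% = 0.9059
β_P = Σ w_i β_i = 0.07×1.2677 + 0.16×0.6632 + 0.16×0.3155 + 0.21×0.5036 + 0.31×1.0529 + 0.09×0.9059 = 0.7590
E(R_P) = R_f + β_P × MRP = 2.91% + 0.7590 × 7.43% = 8.55%

8.55%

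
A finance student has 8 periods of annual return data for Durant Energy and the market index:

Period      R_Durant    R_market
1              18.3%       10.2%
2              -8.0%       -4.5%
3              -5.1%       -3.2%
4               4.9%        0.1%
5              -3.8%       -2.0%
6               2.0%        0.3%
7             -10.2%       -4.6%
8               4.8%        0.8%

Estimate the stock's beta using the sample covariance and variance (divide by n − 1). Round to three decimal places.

Mean R_i = (18.3 − 8.0 − 5.1 + 4.9 − 3.8 + 2.0 − 10.2 + 4.8) / 8 = 0.3625%
Mean R_m = (10.2 − 4.5 − 3.2 + 0.1 − 2.0 + 0.3 − 4.6 + 0.8) / 8 = -0.3625%
Σ(R_i − R̄_i)(R_m − R̄_m) = 299.4813  ⇒  Cov = 299.4813 / 7 = 42.7830
Σ(R_m − R̄_m)² = 159.3788  ⇒  Var(R_m) = 159.3788 / 7 = 22.7684
β = Cov / Var(R_m) = 42.7830 / 22.7684 = 1.8791

1.879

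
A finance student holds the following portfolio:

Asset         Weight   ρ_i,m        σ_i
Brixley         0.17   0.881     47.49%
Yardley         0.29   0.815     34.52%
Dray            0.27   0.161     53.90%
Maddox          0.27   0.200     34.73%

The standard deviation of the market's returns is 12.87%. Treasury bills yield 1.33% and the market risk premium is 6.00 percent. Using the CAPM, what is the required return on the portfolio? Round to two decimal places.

β_Brixley = 0.881 × 47.49% / 12.87% = 3.2509
β_Yardley = 0.815 × 34.52% / 12.87% = 2.1860
β_Dray = 0.161 × 53.90% / 12.87% = 0.6743
β_Maddox = 0.200 × 34.73% / 12.87% = 0.5397
β_P = Σ w_i β_i = 0.17×3.2509 + 0.29×2.1860 + 0.27×0.6743 + 0.27×0.5397 = 1.5144
E(R_P) = R_f + β_P × MRP = 1.33% + 1.5144 × 6.00% = 10.42%

10.42%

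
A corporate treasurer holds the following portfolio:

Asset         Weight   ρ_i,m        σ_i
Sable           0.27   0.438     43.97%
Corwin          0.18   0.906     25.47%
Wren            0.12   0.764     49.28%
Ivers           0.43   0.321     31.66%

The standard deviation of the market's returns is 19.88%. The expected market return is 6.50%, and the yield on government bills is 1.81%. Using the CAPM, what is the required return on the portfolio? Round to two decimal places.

β_Sable = 0.438 × 43.97% / 19.88% = 0.9688
β_Corwin = 0.906 × 25.47% / 19.88% = 1.1608
β_Wren = 0.764 × 49.28% / 19.88% = 1.8939
β_Ivers = 0.321 × 31.66% / 19.88% = 0.5112
β_P = Σ w_i β_i = 0.27×0.9688 + 0.18×1.1608 + 0.12×1.8939 + 0.43×0.5112 = 0.9176
MRP = 6.50% − 1.81% = 4.69%
E(R_P) = R_f + β_P × MRP = 1.81% + 0.9176 × 4.69% = 6.11%

6.11%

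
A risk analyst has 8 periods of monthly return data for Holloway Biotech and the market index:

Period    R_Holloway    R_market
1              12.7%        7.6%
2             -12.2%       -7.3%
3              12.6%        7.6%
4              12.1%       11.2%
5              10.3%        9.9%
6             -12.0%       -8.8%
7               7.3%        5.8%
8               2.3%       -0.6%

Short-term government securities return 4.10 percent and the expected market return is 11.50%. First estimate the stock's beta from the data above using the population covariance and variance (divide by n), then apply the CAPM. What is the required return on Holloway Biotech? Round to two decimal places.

Mean R_i = (12.7 − 12.2 + 12.6 + 12.1 + 10.3 − 12.0 + 7.3 + 2.3) / 8 = 4.1375%
Mean R_m = (7.6 − 7.3 + 7.6 + 11.2 + 9.9 − 8.8 + 5.8 − 0.6) / 8 = 3.1750%
Σ(R_i − R̄_i)(R_m − R̄_m) = 560.2975  ⇒  Cov = 560.2975 / 8 = 70.0372
Σ(R_m − R̄_m)² = 423.0550  ⇒  Var(R_m) = 423.0550 / 8 = 52.8819
β = Cov / Var(R_m) = 70.0372 / 52.8819 = 1.3244
MRP = 11.50% − 4.10% = 7.40%
E(R) = R_f + β × MRP = 4.10% + 1.3244 × 7.40% = 13.90%

13.90%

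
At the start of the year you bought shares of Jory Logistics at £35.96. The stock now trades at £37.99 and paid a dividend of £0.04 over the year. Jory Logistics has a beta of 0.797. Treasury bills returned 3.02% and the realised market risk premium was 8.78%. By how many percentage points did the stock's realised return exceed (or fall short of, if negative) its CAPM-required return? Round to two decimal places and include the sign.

-4.26%

Realised HPR = (P1 + D1 − P0) / P0 = (37.99 + 0.04 − 35.96) / 35.96 = 2.07 / 35.96 = 5.7564%
CAPM required = R_f + β·MRP = 3.02% + 0.797 × 8.78% = 10.01766%
α = realised − required = 5.7564% − 10.01766% = -4.26%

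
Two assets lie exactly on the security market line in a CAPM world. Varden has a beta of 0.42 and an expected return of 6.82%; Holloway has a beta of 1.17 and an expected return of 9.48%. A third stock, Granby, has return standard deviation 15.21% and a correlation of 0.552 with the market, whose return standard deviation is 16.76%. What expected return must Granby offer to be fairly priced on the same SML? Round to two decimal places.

MRP = (9.48% − 6.82%) / (1.17 − 0.42) = 3.5467%
R_f = 6.82% − 0.42 × 3.5467% = 5.3304%
β_Granby = ρ·σ_i/σ_m = 0.552 × 15.21 / 16.76 = 0.5009
E(R_Granby) = R_f + β × MRP = 5.3304% + 0.5009 × 3.5467% = 7.11%

7.11%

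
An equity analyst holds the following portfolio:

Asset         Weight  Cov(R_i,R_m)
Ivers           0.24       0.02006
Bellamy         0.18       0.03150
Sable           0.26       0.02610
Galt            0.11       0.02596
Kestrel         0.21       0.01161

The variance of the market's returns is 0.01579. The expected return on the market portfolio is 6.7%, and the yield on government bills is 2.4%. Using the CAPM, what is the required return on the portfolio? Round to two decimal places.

β_Ivers = 0.02006 / 0.01579 = 1.2704
β_Bellamy = 0.03150 / 0.01579 = 1.9949
β_Sable = 0.02610 / 0.01579 = 1.6529
β_Galt = 0.02596 / 0.01579 = 1.6441
β_Kestrel = 0.01161 / 0.01579 = 0.7353
β_P = Σ w_i β_i = 0.24×1.2704 + 0.18×1.9949 + 0.26×1.6529 + 0.11×1.6441 + 0.21×0.7353 = 1.4290
MRP = 6.7% − 2.4% = 4.30%
E(R_P) = R_f + β_P × MRP = 2.4% + 1.4290 × 4.3% = 8.54%

8.54%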